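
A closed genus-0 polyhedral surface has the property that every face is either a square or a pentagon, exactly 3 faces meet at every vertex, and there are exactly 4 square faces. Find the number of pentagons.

4

Let x be the number of pentagons; then F = 4 + x.
Edge–face incidences: 2E = 4·4 + 5·x = 16 + 5x.
Every vertex has degree 3, so 3V = 2E.
Euler: V − E + F = 2 ⇒ (2E)/3 − E + (4 + x) = 2.
Multiply by 6: 2·(2E) − 3·(2E) + 6·(4 + x) = 12, i.e. 24 + 6x − (16 + 5x) = 12.
Collecting terms: x + 8 = 12, so x = 4.
Then 2E = 16 + 5·4 = 36, so E = 18, V = 2E/3 = 12, F = 4 + 4 = 8.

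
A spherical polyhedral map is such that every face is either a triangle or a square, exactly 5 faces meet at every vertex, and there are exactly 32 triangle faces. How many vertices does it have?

24

Let x be the number of squares; then F = 32 + x.
Edge–face incidences: 2E = 3·32 + 4·x = 96 + 4x.
Every vertex has degree 5, so 5V = 2E.
Euler: V − E + F = 2 ⇒ (2E)/5 − E + (32 + x) = 2.
Multiply by 10: 2·(2E) − 5·(2E) + 10·(32 + x) = 20, i.e. 320 + 10x − 3·(96 + 4x) = 20.
Collecting terms: −2x + 32 = 20, so −2x = −12, so x = 6.
Then 2E = 96 + 4·6 = 120, so E = 60, V = 2E/5 = 24, F = 32 + 6 = 38.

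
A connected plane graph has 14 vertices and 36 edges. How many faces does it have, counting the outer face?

24

Euler's formula for a connected plane graph: V − E + F = 2, so F = 2 − 14 + 36 = 24.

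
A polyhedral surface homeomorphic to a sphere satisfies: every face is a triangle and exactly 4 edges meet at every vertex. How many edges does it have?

Each face has 3 edges and each edge borders two faces, so 2E = 3F.
Each vertex has degree 4, so 4V = 2E and hence V = 3F/4.
Euler: V − E + F = 2 ⇒ (3F/4) − (3F/2) + F = 2.
Multiply by 8: (6 − 12 + 8)F = 16, i.e. 2F = 16.
So F = 8, E = 3·8/2 = 12, V = 3·8/4 = 6.

12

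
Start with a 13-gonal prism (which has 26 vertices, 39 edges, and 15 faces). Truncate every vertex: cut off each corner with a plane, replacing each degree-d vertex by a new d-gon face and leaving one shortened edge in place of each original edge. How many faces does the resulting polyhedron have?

41

Truncation replaces each original edge-end by a new vertex, so V′ = 2E = 78.
Each original edge survives, and each old vertex of degree d contributes d new edges; summing degrees gives Σd = 2E, so E′ = E + 2E = 3E = 117.
Each original face survives and each original vertex becomes one new face: F′ = F + V = 41.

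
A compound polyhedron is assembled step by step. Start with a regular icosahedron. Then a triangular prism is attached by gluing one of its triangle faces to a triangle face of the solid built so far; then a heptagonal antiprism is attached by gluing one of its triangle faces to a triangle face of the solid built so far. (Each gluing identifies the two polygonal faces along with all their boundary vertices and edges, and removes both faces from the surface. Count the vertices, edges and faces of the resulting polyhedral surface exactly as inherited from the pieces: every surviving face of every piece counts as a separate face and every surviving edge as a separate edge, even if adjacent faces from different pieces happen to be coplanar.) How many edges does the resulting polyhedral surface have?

61

A regular icosahedron: V=12, E=30, F=20.
Attach a triangular prism (V=6, E=9, F=5) along a 3-gon: merge 3 vertices and 3 edges, delete both glued faces → V=15, E=36, F=23.
Attach a heptagonal antiprism (V=14, E=28, F=16) along a 3-gon: merge 3 vertices and 3 edges, delete both glued faces → V=26, E=61, F=37.
Check: V − E + F = 26 − 61 + 37 = 2.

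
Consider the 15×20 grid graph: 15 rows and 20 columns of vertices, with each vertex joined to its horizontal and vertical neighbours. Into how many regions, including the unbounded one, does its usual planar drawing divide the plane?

267

The grid has V = 15·20 = 300 vertices and E = 15·19 + 20·14 = 565 edges.
F = 2 − V + E = 2 − 300 + 565 = 267.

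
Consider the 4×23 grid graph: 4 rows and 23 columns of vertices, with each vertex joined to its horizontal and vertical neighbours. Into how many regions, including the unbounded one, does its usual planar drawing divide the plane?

67

The grid has V = 4·23 = 92 vertices and E = 4·22 + 23·3 = 157 edges.
F = 2 − V + E = 2 − 92 + 157 = 67.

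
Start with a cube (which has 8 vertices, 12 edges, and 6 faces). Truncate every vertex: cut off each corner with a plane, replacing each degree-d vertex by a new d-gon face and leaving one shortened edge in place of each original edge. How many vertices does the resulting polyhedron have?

24

Truncation replaces each original edge-end by a new vertex, so V′ = 2E = 24.
Each original edge survives, and each old vertex of degree d contributes d new edges; summing degrees gives Σd = 2E, so E′ = E + 2E = 3E = 36.
Each original face survives and each original vertex becomes one new face: F′ = F + V = 14.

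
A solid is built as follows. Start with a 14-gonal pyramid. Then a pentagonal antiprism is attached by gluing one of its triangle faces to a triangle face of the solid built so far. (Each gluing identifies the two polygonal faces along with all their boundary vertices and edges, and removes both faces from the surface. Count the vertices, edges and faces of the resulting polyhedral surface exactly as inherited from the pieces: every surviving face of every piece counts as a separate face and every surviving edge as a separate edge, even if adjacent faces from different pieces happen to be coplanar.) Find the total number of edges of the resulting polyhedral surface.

A 14-gonal pyramid: V=15, E=28, F=15.
Attach a pentagonal antiprism (V=10, E=20, F=12) along a 3-gon: merge 3 vertices and 3 edges, delete both glued faces → V=22, E=45, F=25.
Check: V − E + F = 22 − 45 + 25 = 2.

45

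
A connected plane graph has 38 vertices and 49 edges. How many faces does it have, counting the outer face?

13

Euler's formula for a connected plane graph: V − E + F = 2, so F = 2 − 38 + 49 = 13.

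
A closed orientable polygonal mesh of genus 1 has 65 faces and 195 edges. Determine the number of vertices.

For a closed orientable surface of genus 1, χ = 2 − 2·1 = 0.
V = 0 + E − F = 0 + 195 − 65 = 130.

130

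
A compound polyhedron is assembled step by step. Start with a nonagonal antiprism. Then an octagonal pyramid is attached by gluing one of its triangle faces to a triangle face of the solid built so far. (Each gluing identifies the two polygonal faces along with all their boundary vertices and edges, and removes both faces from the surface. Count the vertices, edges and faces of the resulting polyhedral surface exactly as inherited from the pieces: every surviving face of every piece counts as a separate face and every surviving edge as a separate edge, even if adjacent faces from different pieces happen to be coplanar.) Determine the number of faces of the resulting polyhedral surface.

A nonagonal antiprism: V=18, E=36, F=20.
Attach an octagonal pyramid (V=9, E=16, F=9) along a 3-gon: merge 3 vertices and 3 edges, delete both glued faces → V=24, E=49, F=27.
Check: V − E + F = 24 − 49 + 27 = 2.

27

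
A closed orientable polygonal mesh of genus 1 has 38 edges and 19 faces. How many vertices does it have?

For a closed orientable surface of genus 1, χ = 2 − 2·1 = 0.
V = 0 + E − F = 0 + 38 − 19 = 19.

19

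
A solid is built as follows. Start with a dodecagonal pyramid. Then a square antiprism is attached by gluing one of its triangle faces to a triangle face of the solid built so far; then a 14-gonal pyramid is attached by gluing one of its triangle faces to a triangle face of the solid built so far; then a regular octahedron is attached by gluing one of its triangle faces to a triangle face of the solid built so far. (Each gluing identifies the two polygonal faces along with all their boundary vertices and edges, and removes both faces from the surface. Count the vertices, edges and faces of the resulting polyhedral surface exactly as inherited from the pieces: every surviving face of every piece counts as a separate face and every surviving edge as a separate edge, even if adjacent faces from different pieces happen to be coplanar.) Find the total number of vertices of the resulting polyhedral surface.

33

A dodecagonal pyramid: V=13, E=24, F=13.
Attach a square antiprism (V=8, E=16, F=10) along a 3-gon: merge 3 vertices and 3 edges, delete both glued faces → V=18, E=37, F=21.
Attach a 14-gonal pyramid (V=15, E=28, F=15) along a 3-gon: merge 3 vertices and 3 edges, delete both glued faces → V=30, E=62, F=34.
Attach a regular octahedron (V=6, E=12, F=8) along a 3-gon: merge 3 vertices and 3 edges, delete both glued faces → V=33, E=71, F=40.
Check: V − E + F = 33 − 71 + 40 = 2.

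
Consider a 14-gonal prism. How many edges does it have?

A prism on an n-gon has two n-gon bases and n rectangular sides: V = 2·14 = 28, E = 3·14 = 42, F = 14 + 2 = 16.

42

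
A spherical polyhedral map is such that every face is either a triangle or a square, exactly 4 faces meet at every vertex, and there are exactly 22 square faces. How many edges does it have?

Let x be the number of triangles; then F = 22 + x.
Edge–face incidences: 2E = 4·22 + 3·x = 88 + 3x.
Every vertex has degree 4, so 4V = 2E.
Euler: V − E + F = 2 ⇒ (2E)/4 − E + (22 + x) = 2.
Multiply by 8: 2·(2E) − 4·(2E) + 8·(22 + x) = 16, i.e. 176 + 8x − 2·(88 + 3x) = 16.
Collecting terms: 2x = 16, so x = 8.
Then 2E = 88 + 3·8 = 112, so E = 56, V = 2E/4 = 28, F = 22 + 8 = 30.

56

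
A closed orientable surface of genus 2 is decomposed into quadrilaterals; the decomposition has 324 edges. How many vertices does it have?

160

χ = 2 − 2·2 = -2, and every face is a square so 4F = 2E.
F = 2E/4 = 162. Then V = -2 + E − F = -2 + 324 − 162 = 160.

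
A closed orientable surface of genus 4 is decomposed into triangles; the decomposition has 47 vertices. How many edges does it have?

159

χ = 2 − 2·4 = -6, and every face is a triangle so 3F = 2E.
V − E + F = -6 with E = 3F/2 gives 47 − (3/2 − 1)·F = -6, so F = 106 and E = 159.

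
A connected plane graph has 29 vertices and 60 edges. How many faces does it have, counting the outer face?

Euler's formula for a connected plane graph: V − E + F = 2, so F = 2 − 29 + 60 = 33.

33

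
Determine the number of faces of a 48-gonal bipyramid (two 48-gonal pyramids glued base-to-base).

A bipyramid over an n-gon has 2n triangular faces and n + 2 vertices: V = 48 + 2 = 50, E = 3·48 = 144, F = 2·48 = 96.

96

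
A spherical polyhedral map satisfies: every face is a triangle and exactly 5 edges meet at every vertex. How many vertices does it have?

Each face has 3 edges and each edge borders two faces, so 2E = 3F.
Each vertex has degree 5, so 5V = 2E and hence V = 3F/5.
Euler: V − E + F = 2 ⇒ (3F/5) − (3F/2) + F = 2.
Multiply by 10: (6 − 15 + 10)F = 20, i.e. 1F = 20.
So F = 20, E = 3·20/2 = 30, V = 3·20/5 = 12.

12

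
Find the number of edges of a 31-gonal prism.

A prism on an n-gon has two n-gon bases and n rectangular sides: V = 2·31 = 62, E = 3·31 = 93, F = 31 + 2 = 33.
Check: V − E + F = 62 − 93 + 33 = 2.

93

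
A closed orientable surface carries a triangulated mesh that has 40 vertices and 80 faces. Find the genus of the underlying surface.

Every face is a triangle, so 2E = 3·80 = 240, giving E = 120.
χ = V − E + F = 40 − 120 + 80 = 0.
For a closed orientable surface χ = 2 − 2g, so g = (2 − (0))/2 = 1.

1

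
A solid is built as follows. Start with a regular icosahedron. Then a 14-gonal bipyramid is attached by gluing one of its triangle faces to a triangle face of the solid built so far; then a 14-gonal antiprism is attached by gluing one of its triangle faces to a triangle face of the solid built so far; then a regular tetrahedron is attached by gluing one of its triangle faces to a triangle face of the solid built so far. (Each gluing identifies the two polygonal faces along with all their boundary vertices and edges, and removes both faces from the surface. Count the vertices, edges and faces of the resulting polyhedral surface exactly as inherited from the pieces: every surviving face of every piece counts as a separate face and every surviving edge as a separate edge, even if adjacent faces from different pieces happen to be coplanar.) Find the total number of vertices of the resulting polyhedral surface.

51

A regular icosahedron: V=12, E=30, F=20.
Attach a 14-gonal bipyramid (V=16, E=42, F=28) along a 3-gon: merge 3 vertices and 3 edges, delete both glued faces → V=25, E=69, F=46.
Attach a 14-gonal antiprism (V=28, E=56, F=30) along a 3-gon: merge 3 vertices and 3 edges, delete both glued faces → V=50, E=122, F=74.
Attach a regular tetrahedron (V=4, E=6, F=4) along a 3-gon: merge 3 vertices and 3 edges, delete both glued faces → V=51, E=125, F=76.
Check: V − E + F = 51 − 125 + 76 = 2.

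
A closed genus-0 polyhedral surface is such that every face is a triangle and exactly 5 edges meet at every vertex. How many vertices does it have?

12

Each face has 3 edges and each edge borders two faces, so 2E = 3F.
Each vertex has degree 5, so 5V = 2E and hence V = 3F/5.
Euler: V − E + F = 2 ⇒ (3F/5) − (3F/2) + F = 2.
Multiply by 10: (6 − 15 + 10)F = 20, i.e. 1F = 20.
So F = 20, E = 3·20/2 = 30, V = 3·20/5 = 12.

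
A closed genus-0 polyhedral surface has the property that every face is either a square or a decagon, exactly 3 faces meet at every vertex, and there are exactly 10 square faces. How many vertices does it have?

Let x be the number of decagons; then F = 10 + x.
Edge–face incidences: 2E = 4·10 + 10·x = 40 + 10x.
Every vertex has degree 3, so 3V = 2E.
Euler: V − E + F = 2 ⇒ (2E)/3 − E + (10 + x) = 2.
Multiply by 6: 2·(2E) − 3·(2E) + 6·(10 + x) = 12, i.e. 60 + 6x − (40 + 10x) = 12.
Collecting terms: −4x + 20 = 12, so −4x = −8, so x = 2.
Then 2E = 40 + 10·2 = 60, so E = 30, V = 2E/3 = 20, F = 10 + 2 = 12.

20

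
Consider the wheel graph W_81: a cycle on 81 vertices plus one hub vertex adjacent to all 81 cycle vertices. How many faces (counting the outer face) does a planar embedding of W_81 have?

W_81 has V = 81 + 1 = 82 vertices and E = 2·81 = 162 edges.
By Euler's formula F = 2 − V + E = 2 − 82 + 162 = 82.

82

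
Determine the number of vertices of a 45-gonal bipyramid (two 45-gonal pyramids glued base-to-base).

47

A bipyramid over an n-gon has 2n triangular faces and n + 2 vertices: V = 45 + 2 = 47, E = 3·45 = 135, F = 2·45 = 90.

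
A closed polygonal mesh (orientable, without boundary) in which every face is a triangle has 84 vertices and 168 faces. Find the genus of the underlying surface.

1

Every face is a triangle, so 2E = 3·168 = 504, giving E = 252.
χ = V − E + F = 84 − 252 + 168 = 0.
For a closed orientable surface χ = 2 − 2g, so g = (2 − (0))/2 = 1.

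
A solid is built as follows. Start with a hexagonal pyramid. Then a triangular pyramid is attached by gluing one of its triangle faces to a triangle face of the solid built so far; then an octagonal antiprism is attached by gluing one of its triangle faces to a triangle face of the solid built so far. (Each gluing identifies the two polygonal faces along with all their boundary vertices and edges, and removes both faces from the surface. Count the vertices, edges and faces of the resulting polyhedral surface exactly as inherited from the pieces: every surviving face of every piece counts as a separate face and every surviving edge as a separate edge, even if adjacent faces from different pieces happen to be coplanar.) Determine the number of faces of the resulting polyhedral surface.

25

A hexagonal pyramid: V=7, E=12, F=7.
Attach a triangular pyramid (V=4, E=6, F=4) along a 3-gon: merge 3 vertices and 3 edges, delete both glued faces → V=8, E=15, F=9.
Attach an octagonal antiprism (V=16, E=32, F=18) along a 3-gon: merge 3 vertices and 3 edges, delete both glued faces → V=21, E=44, F=25.
Check: V − E + F = 21 − 44 + 25 = 2.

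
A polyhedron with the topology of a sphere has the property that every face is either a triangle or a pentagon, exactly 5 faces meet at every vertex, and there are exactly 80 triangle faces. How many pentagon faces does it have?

Let x be the number of pentagons; then F = 80 + x.
Edge–face incidences: 2E = 3·80 + 5·x = 240 + 5x.
Every vertex has degree 5, so 5V = 2E.
Euler: V − E + F = 2 ⇒ (2E)/5 − E + (80 + x) = 2.
Multiply by 10: 2·(2E) − 5·(2E) + 10·(80 + x) = 20, i.e. 800 + 10x − 3·(240 + 5x) = 20.
Collecting terms: −5x + 80 = 20, so −5x = −60, so x = 12.
Then 2E = 240 + 5·12 = 300, so E = 150, V = 2E/5 = 60, F = 80 + 12 = 92.

12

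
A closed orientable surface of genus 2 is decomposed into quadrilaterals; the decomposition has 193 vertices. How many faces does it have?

χ = 2 − 2·2 = -2, and every face is a square so 4F = 2E.
V − E + F = -2 with E = 4F/2 gives 193 − (4/2 − 1)·F = -2, so F = 195 and E = 390.

195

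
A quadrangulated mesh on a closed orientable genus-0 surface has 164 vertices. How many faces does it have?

χ = 2 − 2·0 = 2, and every face is a square so 4F = 2E.
V − E + F = 2 with E = 4F/2 gives 164 − (4/2 − 1)·F = 2, so F = 162 and E = 324.

162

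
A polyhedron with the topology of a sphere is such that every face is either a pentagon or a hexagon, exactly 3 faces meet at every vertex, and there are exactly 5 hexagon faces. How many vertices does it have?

30

Let x be the number of pentagons; then F = 5 + x.
Edge–face incidences: 2E = 6·5 + 5·x = 30 + 5x.
Every vertex has degree 3, so 3V = 2E.
Euler: V − E + F = 2 ⇒ (2E)/3 − E + (5 + x) = 2.
Multiply by 6: 2·(2E) − 3·(2E) + 6·(5 + x) = 12, i.e. 30 + 6x − (30 + 5x) = 12.
Collecting terms: x = 12.
Then 2E = 30 + 5·12 = 90, so E = 45, V = 2E/3 = 30, F = 5 + 12 = 17.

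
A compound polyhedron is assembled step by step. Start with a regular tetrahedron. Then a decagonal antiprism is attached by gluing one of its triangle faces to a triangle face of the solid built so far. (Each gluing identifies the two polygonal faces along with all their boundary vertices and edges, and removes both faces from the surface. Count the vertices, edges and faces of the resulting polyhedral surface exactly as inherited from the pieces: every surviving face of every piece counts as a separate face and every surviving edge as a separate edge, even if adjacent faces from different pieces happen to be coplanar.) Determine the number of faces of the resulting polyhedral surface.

24

A regular tetrahedron: V=4, E=6, F=4.
Attach a decagonal antiprism (V=20, E=40, F=22) along a 3-gon: merge 3 vertices and 3 edges, delete both glued faces → V=21, E=43, F=24.
Check: V − E + F = 21 − 43 + 24 = 2.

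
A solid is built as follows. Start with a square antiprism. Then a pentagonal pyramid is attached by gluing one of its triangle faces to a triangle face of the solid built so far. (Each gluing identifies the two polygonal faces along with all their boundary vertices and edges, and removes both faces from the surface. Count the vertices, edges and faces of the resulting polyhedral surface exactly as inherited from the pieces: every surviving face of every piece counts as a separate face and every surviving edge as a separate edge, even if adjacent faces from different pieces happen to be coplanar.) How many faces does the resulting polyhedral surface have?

A square antiprism: V=8, E=16, F=10.
Attach a pentagonal pyramid (V=6, E=10, F=6) along a 3-gon: merge 3 vertices and 3 edges, delete both glued faces → V=11, E=23, F=14.
Check: V − E + F = 11 − 23 + 14 = 2.

14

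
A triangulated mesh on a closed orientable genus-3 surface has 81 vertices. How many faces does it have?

170

χ = 2 − 2·3 = -4, and every face is a triangle so 3F = 2E.
V − E + F = -4 with E = 3F/2 gives 81 − (3/2 − 1)·F = -4, so F = 170 and E = 255.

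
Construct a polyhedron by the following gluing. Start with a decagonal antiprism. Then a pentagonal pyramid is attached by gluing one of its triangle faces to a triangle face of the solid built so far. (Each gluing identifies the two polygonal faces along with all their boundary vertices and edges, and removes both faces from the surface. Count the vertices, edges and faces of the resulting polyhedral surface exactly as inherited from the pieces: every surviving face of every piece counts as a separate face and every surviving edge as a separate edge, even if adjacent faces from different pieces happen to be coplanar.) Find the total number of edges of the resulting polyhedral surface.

47

A decagonal antiprism: V=20, E=40, F=22.
Attach a pentagonal pyramid (V=6, E=10, F=6) along a 3-gon: merge 3 vertices and 3 edges, delete both glued faces → V=23, E=47, F=26.
Check: V − E + F = 23 − 47 + 26 = 2.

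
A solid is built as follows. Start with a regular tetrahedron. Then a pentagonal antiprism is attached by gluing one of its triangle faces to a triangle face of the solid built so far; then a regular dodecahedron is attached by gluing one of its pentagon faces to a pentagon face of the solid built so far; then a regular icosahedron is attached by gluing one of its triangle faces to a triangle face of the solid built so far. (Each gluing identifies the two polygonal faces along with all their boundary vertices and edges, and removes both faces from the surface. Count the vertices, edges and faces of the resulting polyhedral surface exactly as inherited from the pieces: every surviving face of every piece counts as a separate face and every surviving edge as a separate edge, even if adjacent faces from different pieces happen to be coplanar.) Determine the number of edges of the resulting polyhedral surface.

A regular tetrahedron: V=4, E=6, F=4.
Attach a pentagonal antiprism (V=10, E=20, F=12) along a 3-gon: merge 3 vertices and 3 edges, delete both glued faces → V=11, E=23, F=14.
Attach a regular dodecahedron (V=20, E=30, F=12) along a 5-gon: merge 5 vertices and 5 edges, delete both glued faces → V=26, E=48, F=24.
Attach a regular icosahedron (V=12, E=30, F=20) along a 3-gon: merge 3 vertices and 3 edges, delete both glued faces → V=35, E=75, F=42.
Check: V − E + F = 35 − 75 + 42 = 2.

75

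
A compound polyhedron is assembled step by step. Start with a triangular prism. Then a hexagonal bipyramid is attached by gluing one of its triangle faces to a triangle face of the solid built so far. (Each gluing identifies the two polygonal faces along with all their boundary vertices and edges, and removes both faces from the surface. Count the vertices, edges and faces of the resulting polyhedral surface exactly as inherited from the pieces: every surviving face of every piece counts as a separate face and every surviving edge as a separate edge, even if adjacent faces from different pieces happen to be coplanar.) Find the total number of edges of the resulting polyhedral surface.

A triangular prism: V=6, E=9, F=5.
Attach a hexagonal bipyramid (V=8, E=18, F=12) along a 3-gon: merge 3 vertices and 3 edges, delete both glued faces → V=11, E=24, F=15.
Check: V − E + F = 11 − 24 + 15 = 2.

24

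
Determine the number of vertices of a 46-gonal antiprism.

92

An antiprism on an n-gon has two n-gon caps and 2n triangles: V = 2·46 = 92, E = 4·46 = 184, F = 2·46 + 2 = 94.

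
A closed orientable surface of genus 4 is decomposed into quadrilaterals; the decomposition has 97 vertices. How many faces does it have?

χ = 2 − 2·4 = -6, and every face is a square so 4F = 2E.
V − E + F = -6 with E = 4F/2 gives 97 − (4/2 − 1)·F = -6, so F = 103 and E = 206.

103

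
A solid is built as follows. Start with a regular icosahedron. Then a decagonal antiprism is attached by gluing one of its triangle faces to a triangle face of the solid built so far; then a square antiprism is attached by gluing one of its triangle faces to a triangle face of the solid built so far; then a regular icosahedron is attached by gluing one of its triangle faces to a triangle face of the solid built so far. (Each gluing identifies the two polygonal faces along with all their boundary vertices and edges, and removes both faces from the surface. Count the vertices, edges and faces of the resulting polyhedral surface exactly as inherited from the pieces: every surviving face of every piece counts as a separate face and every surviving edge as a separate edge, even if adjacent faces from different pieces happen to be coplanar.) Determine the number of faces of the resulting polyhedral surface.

A regular icosahedron: V=12, E=30, F=20.
Attach a decagonal antiprism (V=20, E=40, F=22) along a 3-gon: merge 3 vertices and 3 edges, delete both glued faces → V=29, E=67, F=40.
Attach a square antiprism (V=8, E=16, F=10) along a 3-gon: merge 3 vertices and 3 edges, delete both glued faces → V=34, E=80, F=48.
Attach a regular icosahedron (V=12, E=30, F=20) along a 3-gon: merge 3 vertices and 3 edges, delete both glued faces → V=43, E=107, F=66.
Check: V − E + F = 43 − 107 + 66 = 2.

66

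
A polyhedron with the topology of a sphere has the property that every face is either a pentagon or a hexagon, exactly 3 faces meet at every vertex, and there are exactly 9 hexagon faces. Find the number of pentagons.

Let x be the number of pentagons; then F = 9 + x.
Edge–face incidences: 2E = 6·9 + 5·x = 54 + 5x.
Every vertex has degree 3, so 3V = 2E.
Euler: V − E + F = 2 ⇒ (2E)/3 − E + (9 + x) = 2.
Multiply by 6: 2·(2E) − 3·(2E) + 6·(9 + x) = 12, i.e. 54 + 6x − (54 + 5x) = 12.
Collecting terms: x = 12.
Then 2E = 54 + 5·12 = 114, so E = 57, V = 2E/3 = 38, F = 9 + 12 = 21.

12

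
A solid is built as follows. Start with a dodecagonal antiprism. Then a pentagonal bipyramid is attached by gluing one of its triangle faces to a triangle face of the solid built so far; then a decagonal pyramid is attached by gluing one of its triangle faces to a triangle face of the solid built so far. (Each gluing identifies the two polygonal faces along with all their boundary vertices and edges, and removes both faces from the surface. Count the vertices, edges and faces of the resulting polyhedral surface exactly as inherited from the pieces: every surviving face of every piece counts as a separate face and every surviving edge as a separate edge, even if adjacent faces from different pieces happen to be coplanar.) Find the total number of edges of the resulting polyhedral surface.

77

A dodecagonal antiprism: V=24, E=48, F=26.
Attach a pentagonal bipyramid (V=7, E=15, F=10) along a 3-gon: merge 3 vertices and 3 edges, delete both glued faces → V=28, E=60, F=34.
Attach a decagonal pyramid (V=11, E=20, F=11) along a 3-gon: merge 3 vertices and 3 edges, delete both glued faces → V=36, E=77, F=43.
Check: V − E + F = 36 − 77 + 43 = 2.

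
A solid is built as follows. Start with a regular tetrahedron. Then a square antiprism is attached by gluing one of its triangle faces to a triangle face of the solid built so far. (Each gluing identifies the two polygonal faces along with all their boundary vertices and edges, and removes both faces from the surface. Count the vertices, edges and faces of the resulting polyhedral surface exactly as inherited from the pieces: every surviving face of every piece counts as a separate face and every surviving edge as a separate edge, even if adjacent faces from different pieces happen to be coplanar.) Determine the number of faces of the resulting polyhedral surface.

12

A regular tetrahedron: V=4, E=6, F=4.
Attach a square antiprism (V=8, E=16, F=10) along a 3-gon: merge 3 vertices and 3 edges, delete both glued faces → V=9, E=19, F=12.
Check: V − E + F = 9 − 19 + 12 = 2.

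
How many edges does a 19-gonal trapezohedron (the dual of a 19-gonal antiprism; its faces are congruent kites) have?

76

The n-trapezohedron (dual of the n-antiprism) has V = 2·19 + 2 = 40, E = 4·19 = 76, F = 2·19 = 38.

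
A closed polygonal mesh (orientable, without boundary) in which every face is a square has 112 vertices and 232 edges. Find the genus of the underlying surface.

3

Every face is a square and each edge borders two faces, so 4F = 2·232, giving F = 116.
χ = V − E + F = 112 − 232 + 116 = -4.
For a closed orientable surface χ = 2 − 2g, so g = (2 − (-4))/2 = 3.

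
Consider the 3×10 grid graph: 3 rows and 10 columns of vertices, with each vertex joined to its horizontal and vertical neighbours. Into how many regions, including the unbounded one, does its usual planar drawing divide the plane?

The grid has V = 3·10 = 30 vertices and E = 3·9 + 10·2 = 47 edges.
F = 2 − V + E = 2 − 30 + 47 = 19.

19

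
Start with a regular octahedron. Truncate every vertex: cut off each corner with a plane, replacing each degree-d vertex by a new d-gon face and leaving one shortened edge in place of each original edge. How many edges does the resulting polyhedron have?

The base solid has V = 6, E = 12, F = 8.
Truncation replaces each original edge-end by a new vertex, so V′ = 2E = 24.
Each original edge survives, and each old vertex of degree d contributes d new edges; summing degrees gives Σd = 2E, so E′ = E + 2E = 3E = 36.
Each original face survives and each original vertex becomes one new face: F′ = F + V = 14.

36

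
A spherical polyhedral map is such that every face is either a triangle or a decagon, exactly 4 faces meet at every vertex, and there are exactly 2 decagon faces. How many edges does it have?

40

Let x be the number of triangles; then F = 2 + x.
Edge–face incidences: 2E = 10·2 + 3·x = 20 + 3x.
Every vertex has degree 4, so 4V = 2E.
Euler: V − E + F = 2 ⇒ (2E)/4 − E + (2 + x) = 2.
Multiply by 8: 2·(2E) − 4·(2E) + 8·(2 + x) = 16, i.e. 16 + 8x − 2·(20 + 3x) = 16.
Collecting terms: 2x − 24 = 16, so 2x = 40, so x = 20.
Then 2E = 20 + 3·20 = 80, so E = 40, V = 2E/4 = 20, F = 2 + 20 = 22.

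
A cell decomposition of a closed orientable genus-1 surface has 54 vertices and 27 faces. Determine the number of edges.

For a closed orientable surface of genus 1, χ = 2 − 2·1 = 0.
E = V + F − (0) = 54 + 27 − (0) = 81.

81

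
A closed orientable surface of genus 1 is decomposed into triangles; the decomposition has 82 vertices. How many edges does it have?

χ = 2 − 2·1 = 0, and every face is a triangle so 3F = 2E.
V − E + F = 0 with E = 3F/2 gives 82 − (3/2 − 1)·F = 0, so F = 164 and E = 246.

246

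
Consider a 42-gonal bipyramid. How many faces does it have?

84

A bipyramid over an n-gon has 2n triangular faces and n + 2 vertices: V = 42 + 2 = 44, E = 3·42 = 126, F = 2·42 = 84.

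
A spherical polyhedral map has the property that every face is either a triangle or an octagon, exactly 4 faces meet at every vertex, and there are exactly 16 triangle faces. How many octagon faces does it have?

Let x be the number of octagons; then F = 16 + x.
Edge–face incidences: 2E = 3·16 + 8·x = 48 + 8x.
Every vertex has degree 4, so 4V = 2E.
Euler: V − E + F = 2 ⇒ (2E)/4 − E + (16 + x) = 2.
Multiply by 8: 2·(2E) − 4·(2E) + 8·(16 + x) = 16, i.e. 128 + 8x − 2·(48 + 8x) = 16.
Collecting terms: −8x + 32 = 16, so −8x = −16, so x = 2.
Then 2E = 48 + 8·2 = 64, so E = 32, V = 2E/4 = 16, F = 16 + 2 = 18.

2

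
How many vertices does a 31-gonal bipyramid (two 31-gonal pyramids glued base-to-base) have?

A bipyramid over an n-gon has 2n triangular faces and n + 2 vertices: V = 31 + 2 = 33, E = 3·31 = 93, F = 2·31 = 62.

33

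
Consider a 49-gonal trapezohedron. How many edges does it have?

The n-trapezohedron (dual of the n-antiprism) has V = 2·49 + 2 = 100, E = 4·49 = 196, F = 2·49 = 98.

196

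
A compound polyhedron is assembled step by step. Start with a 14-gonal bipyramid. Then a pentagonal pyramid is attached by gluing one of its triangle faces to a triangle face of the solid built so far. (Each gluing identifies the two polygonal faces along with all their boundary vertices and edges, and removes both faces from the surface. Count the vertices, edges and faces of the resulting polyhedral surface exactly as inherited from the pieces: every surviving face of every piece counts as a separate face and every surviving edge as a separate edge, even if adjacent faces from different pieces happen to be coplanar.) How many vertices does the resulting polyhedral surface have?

19

A 14-gonal bipyramid: V=16, E=42, F=28.
Attach a pentagonal pyramid (V=6, E=10, F=6) along a 3-gon: merge 3 vertices and 3 edges, delete both glued faces → V=19, E=49, F=32.
Check: V − E + F = 19 − 49 + 32 = 2.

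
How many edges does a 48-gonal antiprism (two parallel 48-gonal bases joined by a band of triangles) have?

An antiprism on an n-gon has two n-gon caps and 2n triangles: V = 2·48 = 96, E = 4·48 = 192, F = 2·48 + 2 = 98.
Check: V − E + F = 96 − 192 + 98 = 2.

192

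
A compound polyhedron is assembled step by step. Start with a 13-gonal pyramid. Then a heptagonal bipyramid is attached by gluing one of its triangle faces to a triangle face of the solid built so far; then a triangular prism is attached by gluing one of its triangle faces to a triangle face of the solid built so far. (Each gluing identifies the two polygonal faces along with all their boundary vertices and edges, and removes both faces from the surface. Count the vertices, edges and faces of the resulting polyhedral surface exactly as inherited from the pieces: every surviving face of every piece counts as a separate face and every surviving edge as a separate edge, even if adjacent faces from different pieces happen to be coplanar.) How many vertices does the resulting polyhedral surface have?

A 13-gonal pyramid: V=14, E=26, F=14.
Attach a heptagonal bipyramid (V=9, E=21, F=14) along a 3-gon: merge 3 vertices and 3 edges, delete both glued faces → V=20, E=44, F=26.
Attach a triangular prism (V=6, E=9, F=5) along a 3-gon: merge 3 vertices and 3 edges, delete both glued faces → V=23, E=50, F=29.
Check: V − E + F = 23 − 50 + 29 = 2.

23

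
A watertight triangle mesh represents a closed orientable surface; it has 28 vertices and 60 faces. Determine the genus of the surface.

2

Every face is a triangle, so 2E = 3·60 = 180, giving E = 90.
χ = V − E + F = 28 − 90 + 60 = -2.
For a closed orientable surface χ = 2 − 2g, so g = (2 − (-2))/2 = 2.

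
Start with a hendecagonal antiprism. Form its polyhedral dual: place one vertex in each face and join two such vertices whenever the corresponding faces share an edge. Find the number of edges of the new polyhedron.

44

The base solid has V = 22, E = 44, F = 24.
The dual swaps V and F and preserves E: V′ = F = 24, E′ = E = 44, F′ = V = 22.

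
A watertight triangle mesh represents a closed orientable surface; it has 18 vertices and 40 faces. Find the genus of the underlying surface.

2

Every face is a triangle, so 2E = 3·40 = 120, giving E = 60.
χ = V − E + F = 18 − 60 + 40 = -2.
For a closed orientable surface χ = 2 − 2g, so g = (2 − (-2))/2 = 2.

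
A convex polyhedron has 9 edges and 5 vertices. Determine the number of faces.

6

Here V − E + F = 2.
F = 2 − V + E = 2 − 5 + 9 = 6.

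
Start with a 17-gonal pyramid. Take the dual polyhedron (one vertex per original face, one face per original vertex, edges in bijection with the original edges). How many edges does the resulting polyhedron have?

The base solid has V = 18, E = 34, F = 18.
The dual swaps V and F and preserves E: V′ = F = 18, E′ = E = 34, F′ = V = 18.

34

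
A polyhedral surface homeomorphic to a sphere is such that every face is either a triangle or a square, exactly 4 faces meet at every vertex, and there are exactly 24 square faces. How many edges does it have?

60

Let x be the number of triangles; then F = 24 + x.
Edge–face incidences: 2E = 4·24 + 3·x = 96 + 3x.
Every vertex has degree 4, so 4V = 2E.
Euler: V − E + F = 2 ⇒ (2E)/4 − E + (24 + x) = 2.
Multiply by 8: 2·(2E) − 4·(2E) + 8·(24 + x) = 16, i.e. 192 + 8x − 2·(96 + 3x) = 16.
Collecting terms: 2x = 16, so x = 8.
Then 2E = 96 + 3·8 = 120, so E = 60, V = 2E/4 = 30, F = 24 + 8 = 32.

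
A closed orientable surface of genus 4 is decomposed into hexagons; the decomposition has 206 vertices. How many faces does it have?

106

χ = 2 − 2·4 = -6, and every face is a hexagon so 6F = 2E.
V − E + F = -6 with E = 6F/2 gives 206 − (6/2 − 1)·F = -6, so F = 106 and E = 318.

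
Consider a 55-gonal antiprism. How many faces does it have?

112

An antiprism on an n-gon has two n-gon caps and 2n triangles: V = 2·55 = 110, E = 4·55 = 220, F = 2·55 + 2 = 112.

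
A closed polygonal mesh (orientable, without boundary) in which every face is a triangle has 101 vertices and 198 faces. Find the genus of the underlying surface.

Every face is a triangle, so 2E = 3·198 = 594, giving E = 297.
χ = V − E + F = 101 − 297 + 198 = 2.
For a closed orientable surface χ = 2 − 2g, so g = (2 − (2))/2 = 0.

0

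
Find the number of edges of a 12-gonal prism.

A prism on an n-gon has two n-gon bases and n rectangular sides: V = 2·12 = 24, E = 3·12 = 36, F = 12 + 2 = 14.

36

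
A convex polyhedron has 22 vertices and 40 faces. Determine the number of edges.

Here V − E + F = 2.
E = V + F − (2) = 22 + 40 − (2) = 60.

60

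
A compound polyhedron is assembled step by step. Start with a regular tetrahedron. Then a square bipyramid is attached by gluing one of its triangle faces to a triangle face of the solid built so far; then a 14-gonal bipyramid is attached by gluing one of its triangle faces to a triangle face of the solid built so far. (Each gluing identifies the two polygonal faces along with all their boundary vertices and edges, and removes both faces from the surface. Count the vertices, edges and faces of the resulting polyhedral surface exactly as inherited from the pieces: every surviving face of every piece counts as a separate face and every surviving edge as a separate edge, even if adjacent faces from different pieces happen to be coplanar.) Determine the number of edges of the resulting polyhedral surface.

54

A regular tetrahedron: V=4, E=6, F=4.
Attach a square bipyramid (V=6, E=12, F=8) along a 3-gon: merge 3 vertices and 3 edges, delete both glued faces → V=7, E=15, F=10.
Attach a 14-gonal bipyramid (V=16, E=42, F=28) along a 3-gon: merge 3 vertices and 3 edges, delete both glued faces → V=20, E=54, F=36.
Check: V − E + F = 20 − 54 + 36 = 2.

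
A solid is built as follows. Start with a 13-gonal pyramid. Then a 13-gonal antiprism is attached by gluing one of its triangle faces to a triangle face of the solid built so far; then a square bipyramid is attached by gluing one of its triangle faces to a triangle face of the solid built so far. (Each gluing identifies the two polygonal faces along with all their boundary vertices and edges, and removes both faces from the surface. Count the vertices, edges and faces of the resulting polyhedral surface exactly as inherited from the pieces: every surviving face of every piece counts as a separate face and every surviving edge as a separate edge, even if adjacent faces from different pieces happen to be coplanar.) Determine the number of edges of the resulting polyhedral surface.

A 13-gonal pyramid: V=14, E=26, F=14.
Attach a 13-gonal antiprism (V=26, E=52, F=28) along a 3-gon: merge 3 vertices and 3 edges, delete both glued faces → V=37, E=75, F=40.
Attach a square bipyramid (V=6, E=12, F=8) along a 3-gon: merge 3 vertices and 3 edges, delete both glued faces → V=40, E=84, F=46.
Check: V − E + F = 40 − 84 + 46 = 2.

84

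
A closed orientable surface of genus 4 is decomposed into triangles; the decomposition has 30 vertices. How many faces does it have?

72

χ = 2 − 2·4 = -6, and every face is a triangle so 3F = 2E.
V − E + F = -6 with E = 3F/2 gives 30 − (3/2 − 1)·F = -6, so F = 72 and E = 108.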